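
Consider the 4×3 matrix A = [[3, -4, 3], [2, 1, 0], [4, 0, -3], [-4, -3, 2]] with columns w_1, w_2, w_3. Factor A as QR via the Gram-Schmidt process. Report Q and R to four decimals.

Q = [[0.4472, -0.8120, 0.3438], [0.2981, 0.1790, 0.4040], [0.5963, -0.0349, -0.7835], [-0.5963, -0.5544, -0.3237]], R = [[6.7082, 0.2981, -1.6398], [0.0000, 5.0903, -3.4401], [0.0000, 0.0000, 2.7344]]

w_1 = (3, 2, 4, -4); ‖w_1‖ = 6.7082, so q_1 = (0.4472, 0.2981, 0.5963, -0.5963).
q_1·w_2 = 0.4472·(-4) + 0.2981·1 + 0.5963·0 + (-0.5963)·(-3) = 0.2981.
u_2 = w_2 − 0.2981·q_1 = (-4.1333, 0.9111, -0.1778, -2.8222).
‖u_2‖ = 5.0903, so q_2 = (-0.8120, 0.1790, -0.0349, -0.5544).
q_1·w_3 = 0.4472·3 + 0.2981·0 + 0.5963·(-3) + (-0.5963)·2 = -1.6398; q_2·w_3 = (-0.8120)·3 + 0.1790·0 + (-0.0349)·(-3) + (-0.5544)·2 = -3.4401.
u_3 = w_3 + 1.6398·q_1 + 3.4401·q_2 = (0.9400, 1.1046, -2.1424, -0.8851).
‖u_3‖ = 2.7344, so q_3 = (0.3438, 0.4040, -0.7835, -0.3237).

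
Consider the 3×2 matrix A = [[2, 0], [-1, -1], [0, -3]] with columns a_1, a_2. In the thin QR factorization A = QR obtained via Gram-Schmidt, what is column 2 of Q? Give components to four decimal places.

e_1 = a_1/‖a_1‖ = (2, -1, 0)/2.2361 = (0.8944, -0.4472, 0.0000).
r_{12} = e_1·a_2 = 0.4472.
u_2 = a_2 − 0.4472·e_1 = (-0.4000, -0.8000, -3.0000).
‖u_2‖ = 3.1305, so e_2 = (-0.1278, -0.2556, -0.9583).

e_2 = (-0.1278, -0.2556, -0.9583)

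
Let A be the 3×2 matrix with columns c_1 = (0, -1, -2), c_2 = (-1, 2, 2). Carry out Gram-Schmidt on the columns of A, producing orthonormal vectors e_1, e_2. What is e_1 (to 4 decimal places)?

e_1 = c_1/‖c_1‖ = (0, -1, -2)/2.2361 = (0.0000, -0.4472, -0.8944).

e_1 = (0.0000, -0.4472, -0.8944)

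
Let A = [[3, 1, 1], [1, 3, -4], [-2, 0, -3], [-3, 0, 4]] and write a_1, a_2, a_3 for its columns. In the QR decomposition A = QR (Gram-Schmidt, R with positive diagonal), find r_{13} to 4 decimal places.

r_{13} = -1.4596

a_1 = (3, 1, -2, -3); ‖a_1‖ = 4.7958, so q_1 = (0.6255, 0.2085, -0.4170, -0.6255).
r_{13} = q_1·a_3 = -1.4596.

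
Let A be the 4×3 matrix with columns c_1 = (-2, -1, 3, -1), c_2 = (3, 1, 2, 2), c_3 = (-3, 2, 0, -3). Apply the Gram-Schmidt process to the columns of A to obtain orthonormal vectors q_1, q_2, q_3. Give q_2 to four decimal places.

c_1 = (-2, -1, 3, -1); ‖c_1‖ = 3.8730, so q_1 = (-0.5164, -0.2582, 0.7746, -0.2582).
q_1·c_2 = (-0.5164)·3 + (-0.2582)·1 + 0.7746·2 + (-0.2582)·2 = -0.7746.
u_2 = c_2 + 0.7746·q_1 = (2.6000, 0.8000, 2.6000, 1.8000).
‖u_2‖ = 4.1713, so q_2 = (0.6233, 0.1918, 0.6233, 0.4315).

q_2 = (0.6233, 0.1918, 0.6233, 0.4315)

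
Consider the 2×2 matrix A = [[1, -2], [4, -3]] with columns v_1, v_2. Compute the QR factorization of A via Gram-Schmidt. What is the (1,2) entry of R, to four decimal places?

r_{12} = -3.3955

v_1 = (1, 4); ‖v_1‖ = 4.1231, so q_1 = (0.2425, 0.9701).
r_{12} = q_1·v_2 = -3.3955.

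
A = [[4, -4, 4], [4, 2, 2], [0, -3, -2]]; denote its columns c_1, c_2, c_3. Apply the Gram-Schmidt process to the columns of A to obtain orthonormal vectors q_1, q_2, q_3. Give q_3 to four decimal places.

q_1 = c_1/‖c_1‖ = (4, 4, 0)/5.6569 = (0.7071, 0.7071, 0.0000).
r_{12} = q_1·c_2 = -1.4142.
u_2 = c_2 + 1.4142·q_1 = (-3.0000, 3.0000, -3.0000).
‖u_2‖ = 5.1962, so q_2 = (-0.5774, 0.5774, -0.5774).
r_{13} = q_1·c_3 = 4.2426; r_{23} = q_2·c_3 = 0.0000.
u_3 = c_3 − 4.2426·q_1 + 0.0000·q_2 = (1.0000, -1.0000, -2.0000).
‖u_3‖ = 2.4495, so q_3 = (0.4082, -0.4082, -0.8165).

q_3 = (0.4082, -0.4082, -0.8165)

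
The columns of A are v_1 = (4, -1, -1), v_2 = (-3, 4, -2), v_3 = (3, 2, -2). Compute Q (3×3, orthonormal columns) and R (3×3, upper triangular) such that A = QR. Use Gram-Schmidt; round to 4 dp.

q_1 = v_1/‖v_1‖ = (4, -1, -1)/4.2426 = (0.9428, -0.2357, -0.2357).
r_{12} = q_1·v_2 = -3.2998.
u_2 = v_2 + 3.2998·q_1 = (0.1111, 3.2222, -2.7778).
‖u_2‖ = 4.2557, so q_2 = (0.0261, 0.7572, -0.6527).
r_{13} = q_1·v_3 = 2.8284; r_{23} = q_2·v_3 = 2.8981.
u_3 = v_3 − 2.8284·q_1 − 2.8981·q_2 = (0.2577, 0.4724, 0.5583).
‖u_3‖ = 0.7754, so q_3 = (0.3323, 0.6092, 0.7200).

Q = [[0.9428, 0.0261, 0.3323], [-0.2357, 0.7572, 0.6092], [-0.2357, -0.6527, 0.7200]], R = [[4.2426, -3.2998, 2.8284], [0.0000, 4.2557, 2.8981], [0.0000, 0.0000, 0.7754]]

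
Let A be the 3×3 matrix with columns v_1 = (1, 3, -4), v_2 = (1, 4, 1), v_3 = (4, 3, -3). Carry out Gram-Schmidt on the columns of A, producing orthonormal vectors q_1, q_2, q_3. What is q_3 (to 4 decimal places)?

v_1 = (1, 3, -4); ‖v_1‖ = 5.0990, so q_1 = (0.1961, 0.5883, -0.7845).
q_1·v_2 = 0.1961·1 + 0.5883·4 + (-0.7845)·1 = 1.7650.
u_2 = v_2 − 1.7650·q_1 = (0.6538, 2.9615, 2.3846).
‖u_2‖ = 3.8581, so q_2 = (0.1695, 0.7676, 0.6181).
q_1·v_3 = 0.1961·4 + 0.5883·3 + (-0.7845)·(-3) = 4.9029; q_2·v_3 = 0.1695·4 + 0.7676·3 + 0.6181·(-3) = 1.1265.
u_3 = v_3 − 4.9029·q_1 − 1.1265·q_2 = (2.8475, -0.7494, 0.1499).
‖u_3‖ = 2.9483, so q_3 = (0.9658, -0.2542, 0.0508).

q_3 = (0.9658, -0.2542, 0.0508)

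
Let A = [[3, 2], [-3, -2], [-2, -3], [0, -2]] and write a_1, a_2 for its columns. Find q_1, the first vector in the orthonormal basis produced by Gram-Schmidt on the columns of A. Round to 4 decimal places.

q_1 = (0.6396, -0.6396, -0.4264, 0.0000)

a_1 = (3, -3, -2, 0); ‖a_1‖ = 4.6904, so q_1 = (0.6396, -0.6396, -0.4264, 0.0000).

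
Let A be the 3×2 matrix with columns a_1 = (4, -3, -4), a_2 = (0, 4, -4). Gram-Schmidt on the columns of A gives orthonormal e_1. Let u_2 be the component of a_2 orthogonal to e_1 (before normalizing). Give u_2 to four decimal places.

a_1 = (4, -3, -4); ‖a_1‖ = 6.4031, so e_1 = (0.6247, -0.4685, -0.6247).
e_1·a_2 = 0.6247·0 + (-0.4685)·4 + (-0.6247)·(-4) = 0.6247.
u_2 = a_2 − 0.6247·e_1 = (-0.3902, 4.2927, -3.6098).

u_2 = (-0.3902, 4.2927, -3.6098)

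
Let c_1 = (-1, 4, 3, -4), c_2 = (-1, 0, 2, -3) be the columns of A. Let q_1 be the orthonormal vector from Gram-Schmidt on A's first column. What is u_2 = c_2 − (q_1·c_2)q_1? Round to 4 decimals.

u_2 = (-0.5476, -1.8095, 0.6429, -1.1905)

q_1 = c_1/‖c_1‖ = (-1, 4, 3, -4)/6.4807 = (-0.1543, 0.6172, 0.4629, -0.6172).
r_{12} = q_1·c_2 = 2.9318.
u_2 = c_2 − 2.9318·q_1 = (-0.5476, -1.8095, 0.6429, -1.1905).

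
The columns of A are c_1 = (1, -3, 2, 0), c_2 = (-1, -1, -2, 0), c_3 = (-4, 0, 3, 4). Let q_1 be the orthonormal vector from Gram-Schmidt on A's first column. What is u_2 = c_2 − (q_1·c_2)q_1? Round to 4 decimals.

c_1 = (1, -3, 2, 0); ‖c_1‖ = 3.7417, so q_1 = (0.2673, -0.8018, 0.5345, 0.0000).
q_1·c_2 = 0.2673·(-1) + (-0.8018)·(-1) + 0.5345·(-2) + 0.0000·0 = -0.5345.
u_2 = c_2 + 0.5345·q_1 = (-0.8571, -1.4286, -1.7143, 0.0000).

u_2 = (-0.8571, -1.4286, -1.7143, 0.0000)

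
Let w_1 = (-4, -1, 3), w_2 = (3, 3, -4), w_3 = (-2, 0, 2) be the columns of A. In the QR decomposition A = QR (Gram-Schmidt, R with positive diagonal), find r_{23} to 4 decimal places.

q_1 = w_1/‖w_1‖ = (-4, -1, 3)/5.0990 = (-0.7845, -0.1961, 0.5883).
r_{12} = q_1·w_2 = -5.2951.
u_2 = w_2 + 5.2951·q_1 = (-1.1538, 1.9615, -0.8846).
‖u_2‖ = 2.4416, so q_2 = (-0.4726, 0.8034, -0.3623).
r_{23} = q_2·w_3 = 0.2205.

r_{23} = 0.2205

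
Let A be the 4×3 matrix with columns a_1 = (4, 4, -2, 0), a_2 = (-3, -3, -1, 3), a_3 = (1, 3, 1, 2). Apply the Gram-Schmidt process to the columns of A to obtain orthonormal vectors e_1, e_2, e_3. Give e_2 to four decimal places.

a_1 = (4, 4, -2, 0); ‖a_1‖ = 6.0000, so e_1 = (0.6667, 0.6667, -0.3333, 0.0000).
e_1·a_2 = 0.6667·(-3) + 0.6667·(-3) + (-0.3333)·(-1) + 0.0000·3 = -3.6667.
u_2 = a_2 + 3.6667·e_1 = (-0.5556, -0.5556, -2.2222, 3.0000).
‖u_2‖ = 3.8152, so e_2 = (-0.1456, -0.1456, -0.5825, 0.7863).

e_2 = (-0.1456, -0.1456, -0.5825, 0.7863)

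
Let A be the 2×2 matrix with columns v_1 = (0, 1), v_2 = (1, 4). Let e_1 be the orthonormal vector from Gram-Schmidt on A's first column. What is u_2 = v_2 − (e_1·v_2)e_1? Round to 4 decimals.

v_1 = (0, 1); ‖v_1‖ = 1.0000, so e_1 = (0.0000, 1.0000).
e_1·v_2 = 0.0000·1 + 1.0000·4 = 4.0000.
u_2 = v_2 − 4.0000·e_1 = (1.0000, 0.0000).

u_2 = (1.0000, 0.0000)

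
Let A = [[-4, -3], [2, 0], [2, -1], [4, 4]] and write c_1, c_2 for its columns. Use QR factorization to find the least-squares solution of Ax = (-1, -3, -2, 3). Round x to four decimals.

x = (-0.7857, 1.4396)

c_1 = (-4, 2, 2, 4); ‖c_1‖ = 6.3246, so e_1 = (-0.6325, 0.3162, 0.3162, 0.6325).
e_1·c_2 = (-0.6325)·(-3) + 0.3162·0 + 0.3162·(-1) + 0.6325·4 = 4.1110.
u_2 = c_2 − 4.1110·e_1 = (-0.4000, -1.3000, -2.3000, 1.4000).
‖u_2‖ = 3.0166, so e_2 = (-0.1326, -0.4309, -0.7624, 0.4641).
Qᵀb = (0.9487, 4.3426).
Back-substitute: x_2 = 4.3426/3.0166 = 1.4396.
x_1 = (0.9487 − 4.1110·1.4396)/6.3246 = -0.7857.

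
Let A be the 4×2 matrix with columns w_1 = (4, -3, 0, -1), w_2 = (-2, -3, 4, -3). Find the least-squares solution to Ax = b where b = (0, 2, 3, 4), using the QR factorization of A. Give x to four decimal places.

w_1 = (4, -3, 0, -1); ‖w_1‖ = 5.0990, so e_1 = (0.7845, -0.5883, 0.0000, -0.1961).
e_1·w_2 = 0.7845·(-2) + (-0.5883)·(-3) + 0.0000·4 + (-0.1961)·(-3) = 0.7845.
u_2 = w_2 − 0.7845·e_1 = (-2.6154, -2.5385, 4.0000, -2.8462).
‖u_2‖ = 6.1143, so e_2 = (-0.4277, -0.4152, 0.6542, -0.4655).
Qᵀb = (-1.9612, -0.7297).
Back-substitute: x_2 = -0.7297/6.1143 = -0.1193.
x_1 = (-1.9612 − 0.7845·(-0.1193))/5.0990 = -0.3663.

x = (-0.3663, -0.1193)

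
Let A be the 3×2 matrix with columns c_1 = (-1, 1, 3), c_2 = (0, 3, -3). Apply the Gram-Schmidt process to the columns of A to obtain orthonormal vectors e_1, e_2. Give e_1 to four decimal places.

e_1 = (-0.3015, 0.3015, 0.9045)

c_1 = (-1, 1, 3); ‖c_1‖ = 3.3166, so e_1 = (-0.3015, 0.3015, 0.9045).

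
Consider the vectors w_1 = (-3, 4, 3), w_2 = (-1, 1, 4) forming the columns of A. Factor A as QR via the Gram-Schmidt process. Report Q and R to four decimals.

Q = [[-0.5145, 0.2490], [0.6860, -0.4546], [0.5145, 0.8552]], R = [[5.8310, 3.2585], [0.0000, 2.7170]]

w_1 = (-3, 4, 3); ‖w_1‖ = 5.8310, so e_1 = (-0.5145, 0.6860, 0.5145).
e_1·w_2 = (-0.5145)·(-1) + 0.6860·1 + 0.5145·4 = 3.2585.
u_2 = w_2 − 3.2585·e_1 = (0.6765, -1.2353, 2.3235).
‖u_2‖ = 2.7170, so e_2 = (0.2490, -0.4546, 0.8552).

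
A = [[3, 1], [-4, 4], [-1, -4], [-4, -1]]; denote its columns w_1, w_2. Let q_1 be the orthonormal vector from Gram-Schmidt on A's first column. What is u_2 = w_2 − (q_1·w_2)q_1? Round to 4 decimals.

q_1 = w_1/‖w_1‖ = (3, -4, -1, -4)/6.4807 = (0.4629, -0.6172, -0.1543, -0.6172).
r_{12} = q_1·w_2 = -0.7715.
u_2 = w_2 + 0.7715·q_1 = (1.3571, 3.5238, -4.1190, -1.4762).

u_2 = (1.3571, 3.5238, -4.1190, -1.4762)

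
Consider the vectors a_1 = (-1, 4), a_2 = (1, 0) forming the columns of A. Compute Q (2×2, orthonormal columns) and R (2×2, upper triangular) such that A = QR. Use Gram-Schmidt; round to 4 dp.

q_1 = a_1/‖a_1‖ = (-1, 4)/4.1231 = (-0.2425, 0.9701).
r_{12} = q_1·a_2 = -0.2425.
u_2 = a_2 + 0.2425·q_1 = (0.9412, 0.2353).
‖u_2‖ = 0.9701, so q_2 = (0.9701, 0.2425).

Q = [[-0.2425, 0.9701], [0.9701, 0.2425]], R = [[4.1231, -0.2425], [0.0000, 0.9701]]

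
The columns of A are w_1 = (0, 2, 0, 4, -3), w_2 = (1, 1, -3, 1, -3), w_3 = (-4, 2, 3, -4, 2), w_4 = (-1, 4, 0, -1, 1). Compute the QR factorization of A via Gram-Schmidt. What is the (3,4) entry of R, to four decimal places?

w_1 = (0, 2, 0, 4, -3); ‖w_1‖ = 5.3852, so q_1 = (0.0000, 0.3714, 0.0000, 0.7428, -0.5571).
q_1·w_2 = 0.0000·1 + 0.3714·1 + 0.0000·(-3) + 0.7428·1 + (-0.5571)·(-3) = 2.7854.
u_2 = w_2 − 2.7854·q_1 = (1.0000, -0.0345, -3.0000, -1.0690, -1.4483).
‖u_2‖ = 3.6389, so q_2 = (0.2748, -0.0095, -0.8244, -0.2938, -0.3980).
q_1·w_3 = 0.0000·(-4) + 0.3714·2 + 0.0000·3 + 0.7428·(-4) + (-0.5571)·2 = -3.3425; q_2·w_3 = 0.2748·(-4) + (-0.0095)·2 + (-0.8244)·3 + (-0.2938)·(-4) + (-0.3980)·2 = -3.2124.
u_3 = w_3 + 3.3425·q_1 + 3.2124·q_2 = (-3.1172, 3.2109, 0.3516, -2.4609, -1.1406).
‖u_3‖ = 5.2448, so q_3 = (-0.5943, 0.6122, 0.0670, -0.4692, -0.2175).
r_{34} = q_3·w_4 = 3.2949.

r_{34} = 3.2949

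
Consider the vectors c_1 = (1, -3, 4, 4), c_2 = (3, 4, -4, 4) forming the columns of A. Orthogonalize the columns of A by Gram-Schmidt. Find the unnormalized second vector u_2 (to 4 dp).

c_1 = (1, -3, 4, 4); ‖c_1‖ = 6.4807, so q_1 = (0.1543, -0.4629, 0.6172, 0.6172).
q_1·c_2 = 0.1543·3 + (-0.4629)·4 + 0.6172·(-4) + 0.6172·4 = -1.3887.
u_2 = c_2 + 1.3887·q_1 = (3.2143, 3.3571, -3.1429, 4.8571).

u_2 = (3.2143, 3.3571, -3.1429, 4.8571)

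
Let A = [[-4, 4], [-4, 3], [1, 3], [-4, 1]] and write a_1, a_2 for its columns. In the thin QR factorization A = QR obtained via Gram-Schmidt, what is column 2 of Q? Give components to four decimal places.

a_1 = (-4, -4, 1, -4); ‖a_1‖ = 7.0000, so e_1 = (-0.5714, -0.5714, 0.1429, -0.5714).
e_1·a_2 = (-0.5714)·4 + (-0.5714)·3 + 0.1429·3 + (-0.5714)·1 = -4.1429.
u_2 = a_2 + 4.1429·e_1 = (1.6327, 0.6327, 3.5918, -1.3673).
‖u_2‖ = 4.2234, so e_2 = (0.3866, 0.1498, 0.8505, -0.3238).

e_2 = (0.3866, 0.1498, 0.8505, -0.3238)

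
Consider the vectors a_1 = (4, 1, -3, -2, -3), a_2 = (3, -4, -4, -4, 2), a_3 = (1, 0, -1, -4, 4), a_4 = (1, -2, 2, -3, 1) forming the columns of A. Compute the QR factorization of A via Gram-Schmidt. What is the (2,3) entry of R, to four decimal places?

r_{23} = 4.2045

e_1 = a_1/‖a_1‖ = (4, 1, -3, -2, -3)/6.2450 = (0.6405, 0.1601, -0.4804, -0.3203, -0.4804).
r_{12} = e_1·a_2 = 3.5228.
u_2 = a_2 − 3.5228·e_1 = (0.7436, -4.5641, -2.3077, -2.8718, 3.6923).
‖u_2‖ = 6.9706, so e_2 = (0.1067, -0.6548, -0.3311, -0.4120, 0.5297).
r_{23} = e_2·a_3 = 4.2045.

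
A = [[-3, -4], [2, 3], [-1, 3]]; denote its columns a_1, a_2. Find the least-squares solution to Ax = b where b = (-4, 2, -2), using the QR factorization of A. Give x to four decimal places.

a_1 = (-3, 2, -1); ‖a_1‖ = 3.7417, so e_1 = (-0.8018, 0.5345, -0.2673).
e_1·a_2 = (-0.8018)·(-4) + 0.5345·3 + (-0.2673)·3 = 4.0089.
u_2 = a_2 − 4.0089·e_1 = (-0.7857, 0.8571, 4.0714).
‖u_2‖ = 4.2342, so e_2 = (-0.1856, 0.2024, 0.9616).
Qᵀb = (4.8107, -0.7760).
Back-substitute: x_2 = -0.7760/4.2342 = -0.1833.
x_1 = (4.8107 − 4.0089·(-0.1833))/3.7417 = 1.4821.

x = (1.4821, -0.1833)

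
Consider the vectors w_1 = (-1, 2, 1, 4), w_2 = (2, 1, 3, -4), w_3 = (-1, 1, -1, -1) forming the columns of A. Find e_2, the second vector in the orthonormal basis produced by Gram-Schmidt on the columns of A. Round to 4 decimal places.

e_2 = (0.2983, 0.4618, 0.7601, -0.3464)

w_1 = (-1, 2, 1, 4); ‖w_1‖ = 4.6904, so e_1 = (-0.2132, 0.4264, 0.2132, 0.8528).
e_1·w_2 = (-0.2132)·2 + 0.4264·1 + 0.2132·3 + 0.8528·(-4) = -2.7716.
u_2 = w_2 + 2.7716·e_1 = (1.4091, 2.1818, 3.5909, -1.6364).
‖u_2‖ = 4.7242, so e_2 = (0.2983, 0.4618, 0.7601, -0.3464).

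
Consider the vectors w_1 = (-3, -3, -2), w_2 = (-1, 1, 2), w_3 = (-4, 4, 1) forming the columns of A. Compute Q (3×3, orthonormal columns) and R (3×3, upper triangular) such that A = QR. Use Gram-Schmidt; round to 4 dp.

Q = [[-0.6396, -0.6730, -0.3714], [-0.6396, 0.1980, 0.7428], [-0.4264, 0.7126, -0.5571]], R = [[4.6904, -0.8528, -0.4264], [0.0000, 2.2962, 4.1966], [0.0000, 0.0000, 3.8996]]

w_1 = (-3, -3, -2); ‖w_1‖ = 4.6904, so e_1 = (-0.6396, -0.6396, -0.4264).
e_1·w_2 = (-0.6396)·(-1) + (-0.6396)·1 + (-0.4264)·2 = -0.8528.
u_2 = w_2 + 0.8528·e_1 = (-1.5455, 0.4545, 1.6364).
‖u_2‖ = 2.2962, so e_2 = (-0.6730, 0.1980, 0.7126).
e_1·w_3 = (-0.6396)·(-4) + (-0.6396)·4 + (-0.4264)·1 = -0.4264; e_2·w_3 = (-0.6730)·(-4) + 0.1980·4 + 0.7126·1 = 4.1966.
u_3 = w_3 + 0.4264·e_1 − 4.1966·e_2 = (-1.4483, 2.8966, -2.1724).
‖u_3‖ = 3.8996, so e_3 = (-0.3714, 0.7428, -0.5571).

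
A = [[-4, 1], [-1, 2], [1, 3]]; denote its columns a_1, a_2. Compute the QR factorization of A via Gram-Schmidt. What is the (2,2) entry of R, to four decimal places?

e_1 = a_1/‖a_1‖ = (-4, -1, 1)/4.2426 = (-0.9428, -0.2357, 0.2357).
r_{12} = e_1·a_2 = -0.7071.
u_2 = a_2 + 0.7071·e_1 = (0.3333, 1.8333, 3.1667).
r_{22} = ‖u_2‖ = 3.6742.

r_{22} = 3.6742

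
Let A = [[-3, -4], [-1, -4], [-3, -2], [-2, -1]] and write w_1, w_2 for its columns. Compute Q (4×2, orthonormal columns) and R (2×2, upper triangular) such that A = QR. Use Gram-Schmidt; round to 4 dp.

Q = [[-0.6255, -0.2515], [-0.2085, -0.8550], [-0.6255, 0.3269], [-0.4170, 0.3143]], R = [[4.7958, 5.0043], [0.0000, 3.4578]]

w_1 = (-3, -1, -3, -2); ‖w_1‖ = 4.7958, so e_1 = (-0.6255, -0.2085, -0.6255, -0.4170).
e_1·w_2 = (-0.6255)·(-4) + (-0.2085)·(-4) + (-0.6255)·(-2) + (-0.4170)·(-1) = 5.0043.
u_2 = w_2 − 5.0043·e_1 = (-0.8696, -2.9565, 1.1304, 1.0870).
‖u_2‖ = 3.4578, so e_2 = (-0.2515, -0.8550, 0.3269, 0.3143).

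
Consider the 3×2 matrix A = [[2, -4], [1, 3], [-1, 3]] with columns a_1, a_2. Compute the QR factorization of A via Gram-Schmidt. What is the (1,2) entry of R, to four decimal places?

r_{12} = -3.2660

a_1 = (2, 1, -1); ‖a_1‖ = 2.4495, so e_1 = (0.8165, 0.4082, -0.4082).
r_{12} = e_1·a_2 = -3.2660.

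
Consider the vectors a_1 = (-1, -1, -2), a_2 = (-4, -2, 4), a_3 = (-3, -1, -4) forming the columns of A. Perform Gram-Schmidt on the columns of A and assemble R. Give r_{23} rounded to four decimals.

r_{23} = 0.3365

e_1 = a_1/‖a_1‖ = (-1, -1, -2)/2.4495 = (-0.4082, -0.4082, -0.8165).
r_{12} = e_1·a_2 = -0.8165.
u_2 = a_2 + 0.8165·e_1 = (-4.3333, -2.3333, 3.3333).
‖u_2‖ = 5.9442, so e_2 = (-0.7290, -0.3925, 0.5608).
r_{23} = e_2·a_3 = 0.3365.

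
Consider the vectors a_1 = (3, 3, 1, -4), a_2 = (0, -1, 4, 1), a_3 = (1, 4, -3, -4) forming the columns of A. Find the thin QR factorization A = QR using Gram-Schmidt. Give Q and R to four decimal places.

Q = [[0.5071, 0.0610, -0.7823], [0.5071, -0.1764, 0.5898], [0.1690, 0.9700, 0.1728], [-0.6761, 0.1560, -0.1012]], R = [[5.9161, -0.5071, 4.7329], [0.0000, 4.2122, -4.1783], [0.0000, 0.0000, 1.4635]]

a_1 = (3, 3, 1, -4); ‖a_1‖ = 5.9161, so q_1 = (0.5071, 0.5071, 0.1690, -0.6761).
q_1·a_2 = 0.5071·0 + 0.5071·(-1) + 0.1690·4 + (-0.6761)·1 = -0.5071.
u_2 = a_2 + 0.5071·q_1 = (0.2571, -0.7429, 4.0857, 0.6571).
‖u_2‖ = 4.2122, so q_2 = (0.0610, -0.1764, 0.9700, 0.1560).
q_1·a_3 = 0.5071·1 + 0.5071·4 + 0.1690·(-3) + (-0.6761)·(-4) = 4.7329; q_2·a_3 = 0.0610·1 + (-0.1764)·4 + 0.9700·(-3) + 0.1560·(-4) = -4.1783.
u_3 = a_3 − 4.7329·q_1 + 4.1783·q_2 = (-1.1449, 0.8631, 0.2528, -0.1481).
‖u_3‖ = 1.4635, so q_3 = (-0.7823, 0.5898, 0.1728, -0.1012).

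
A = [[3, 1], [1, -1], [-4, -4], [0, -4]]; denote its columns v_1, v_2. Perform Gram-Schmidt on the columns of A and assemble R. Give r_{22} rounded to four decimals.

r_{22} = 4.6410

q_1 = v_1/‖v_1‖ = (3, 1, -4, 0)/5.0990 = (0.5883, 0.1961, -0.7845, 0.0000).
r_{12} = q_1·v_2 = 3.5301.
u_2 = v_2 − 3.5301·q_1 = (-1.0769, -1.6923, -1.2308, -4.0000).
r_{22} = ‖u_2‖ = 4.6410.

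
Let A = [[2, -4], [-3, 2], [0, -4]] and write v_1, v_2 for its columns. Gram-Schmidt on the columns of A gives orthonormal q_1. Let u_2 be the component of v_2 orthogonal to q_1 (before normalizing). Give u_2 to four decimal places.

u_2 = (-1.8462, -1.2308, -4.0000)

v_1 = (2, -3, 0); ‖v_1‖ = 3.6056, so q_1 = (0.5547, -0.8321, 0.0000).
q_1·v_2 = 0.5547·(-4) + (-0.8321)·2 + 0.0000·(-4) = -3.8829.
u_2 = v_2 + 3.8829·q_1 = (-1.8462, -1.2308, -4.0000).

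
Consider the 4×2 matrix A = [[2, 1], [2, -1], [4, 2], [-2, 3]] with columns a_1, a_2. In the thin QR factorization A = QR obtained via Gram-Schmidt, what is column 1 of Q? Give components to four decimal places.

a_1 = (2, 2, 4, -2); ‖a_1‖ = 5.2915, so q_1 = (0.3780, 0.3780, 0.7559, -0.3780).

q_1 = (0.3780, 0.3780, 0.7559, -0.3780)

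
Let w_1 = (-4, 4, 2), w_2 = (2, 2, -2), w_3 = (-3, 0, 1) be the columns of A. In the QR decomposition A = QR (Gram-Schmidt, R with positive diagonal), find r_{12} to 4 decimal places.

r_{12} = -0.6667

w_1 = (-4, 4, 2); ‖w_1‖ = 6.0000, so q_1 = (-0.6667, 0.6667, 0.3333).
r_{12} = q_1·w_2 = -0.6667.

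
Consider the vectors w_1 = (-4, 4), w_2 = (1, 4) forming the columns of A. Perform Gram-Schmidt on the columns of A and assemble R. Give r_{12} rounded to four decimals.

r_{12} = 2.1213

w_1 = (-4, 4); ‖w_1‖ = 5.6569, so q_1 = (-0.7071, 0.7071).
r_{12} = q_1·w_2 = 2.1213.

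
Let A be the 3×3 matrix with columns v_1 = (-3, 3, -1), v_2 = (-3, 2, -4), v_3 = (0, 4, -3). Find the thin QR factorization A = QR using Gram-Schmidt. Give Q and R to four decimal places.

e_1 = v_1/‖v_1‖ = (-3, 3, -1)/4.3589 = (-0.6882, 0.6882, -0.2294).
r_{12} = e_1·v_2 = 4.3589.
u_2 = v_2 − 4.3589·e_1 = (0.0000, -1.0000, -3.0000).
‖u_2‖ = 3.1623, so e_2 = (0.0000, -0.3162, -0.9487).
r_{13} = e_1·v_3 = 3.4412; r_{23} = e_2·v_3 = 1.5811.
u_3 = v_3 − 3.4412·e_1 − 1.5811·e_2 = (2.3684, 2.1316, -0.7105).
‖u_3‖ = 3.2646, so e_3 = (0.7255, 0.6529, -0.2176).

Q = [[-0.6882, 0.0000, 0.7255], [0.6882, -0.3162, 0.6529], [-0.2294, -0.9487, -0.2176]], R = [[4.3589, 4.3589, 3.4412], [0.0000, 3.1623, 1.5811], [0.0000, 0.0000, 3.2646]]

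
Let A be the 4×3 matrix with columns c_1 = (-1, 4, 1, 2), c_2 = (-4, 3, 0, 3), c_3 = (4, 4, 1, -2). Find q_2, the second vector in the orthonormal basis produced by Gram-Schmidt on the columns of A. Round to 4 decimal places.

c_1 = (-1, 4, 1, 2); ‖c_1‖ = 4.6904, so q_1 = (-0.2132, 0.8528, 0.2132, 0.4264).
q_1·c_2 = (-0.2132)·(-4) + 0.8528·3 + 0.2132·0 + 0.4264·3 = 4.6904.
u_2 = c_2 − 4.6904·q_1 = (-3.0000, -1.0000, -1.0000, 1.0000).
‖u_2‖ = 3.4641, so q_2 = (-0.8660, -0.2887, -0.2887, 0.2887).

q_2 = (-0.8660, -0.2887, -0.2887, 0.2887)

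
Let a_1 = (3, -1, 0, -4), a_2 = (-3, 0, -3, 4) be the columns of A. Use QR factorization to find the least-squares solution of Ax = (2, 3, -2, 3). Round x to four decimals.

a_1 = (3, -1, 0, -4); ‖a_1‖ = 5.0990, so e_1 = (0.5883, -0.1961, 0.0000, -0.7845).
e_1·a_2 = 0.5883·(-3) + (-0.1961)·0 + 0.0000·(-3) + (-0.7845)·4 = -4.9029.
u_2 = a_2 + 4.9029·e_1 = (-0.1154, -0.9615, -3.0000, 0.1538).
‖u_2‖ = 3.1562, so e_2 = (-0.0366, -0.3047, -0.9505, 0.0487).
Qᵀb = (-1.7650, 1.0602).
Back-substitute: x_2 = 1.0602/3.1562 = 0.3359.
x_1 = (-1.7650 + 4.9029·0.3359)/5.0990 = -0.0232.

x = (-0.0232, 0.3359)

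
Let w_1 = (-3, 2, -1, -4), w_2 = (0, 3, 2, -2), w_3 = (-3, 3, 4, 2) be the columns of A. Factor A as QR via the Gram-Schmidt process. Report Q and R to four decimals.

w_1 = (-3, 2, -1, -4); ‖w_1‖ = 5.4772, so q_1 = (-0.5477, 0.3651, -0.1826, -0.7303).
q_1·w_2 = (-0.5477)·0 + 0.3651·3 + (-0.1826)·2 + (-0.7303)·(-2) = 2.1909.
u_2 = w_2 − 2.1909·q_1 = (1.2000, 2.2000, 2.4000, -0.4000).
‖u_2‖ = 3.4928, so q_2 = (0.3436, 0.6299, 0.6871, -0.1145).
q_1·w_3 = (-0.5477)·(-3) + 0.3651·3 + (-0.1826)·4 + (-0.7303)·2 = 0.5477; q_2·w_3 = 0.3436·(-3) + 0.6299·3 + 0.6871·4 + (-0.1145)·2 = 3.3783.
u_3 = w_3 − 0.5477·q_1 − 3.3783·q_2 = (-3.8607, 0.6721, 1.7787, 2.7869).
‖u_3‖ = 5.1271, so q_3 = (-0.7530, 0.1311, 0.3469, 0.5436).

Q = [[-0.5477, 0.3436, -0.7530], [0.3651, 0.6299, 0.1311], [-0.1826, 0.6871, 0.3469], [-0.7303, -0.1145, 0.5436]], R = [[5.4772, 2.1909, 0.5477], [0.0000, 3.4928, 3.3783], [0.0000, 0.0000, 5.1271]]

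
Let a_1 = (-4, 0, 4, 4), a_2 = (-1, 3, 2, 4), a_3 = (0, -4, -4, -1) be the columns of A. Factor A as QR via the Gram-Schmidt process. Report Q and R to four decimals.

Q = [[-0.5774, 0.3607, -0.1260], [0.0000, 0.8115, -0.3513], [0.5774, -0.0902, -0.7160], [0.5774, 0.4508, 0.5900]], R = [[6.9282, 4.0415, -2.8868], [0.0000, 3.6968, -3.3362], [0.0000, 0.0000, 3.6792]]

q_1 = a_1/‖a_1‖ = (-4, 0, 4, 4)/6.9282 = (-0.5774, 0.0000, 0.5774, 0.5774).
r_{12} = q_1·a_2 = 4.0415.
u_2 = a_2 − 4.0415·q_1 = (1.3333, 3.0000, -0.3333, 1.6667).
‖u_2‖ = 3.6968, so q_2 = (0.3607, 0.8115, -0.0902, 0.4508).
r_{13} = q_1·a_3 = -2.8868; r_{23} = q_2·a_3 = -3.3362.
u_3 = a_3 + 2.8868·q_1 + 3.3362·q_2 = (-0.4634, -1.2927, -2.6341, 2.1707).
‖u_3‖ = 3.6792, so q_3 = (-0.1260, -0.3513, -0.7160, 0.5900).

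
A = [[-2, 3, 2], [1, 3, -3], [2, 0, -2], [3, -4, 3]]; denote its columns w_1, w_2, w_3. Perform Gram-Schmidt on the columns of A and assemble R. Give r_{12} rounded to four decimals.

r_{12} = -3.5355

w_1 = (-2, 1, 2, 3); ‖w_1‖ = 4.2426, so q_1 = (-0.4714, 0.2357, 0.4714, 0.7071).
r_{12} = q_1·w_2 = -3.5355.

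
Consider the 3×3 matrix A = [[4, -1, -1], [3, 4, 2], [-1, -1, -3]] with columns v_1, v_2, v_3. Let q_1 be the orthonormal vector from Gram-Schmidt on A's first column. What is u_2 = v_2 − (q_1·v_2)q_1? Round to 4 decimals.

v_1 = (4, 3, -1); ‖v_1‖ = 5.0990, so q_1 = (0.7845, 0.5883, -0.1961).
q_1·v_2 = 0.7845·(-1) + 0.5883·4 + (-0.1961)·(-1) = 1.7650.
u_2 = v_2 − 1.7650·q_1 = (-2.3846, 2.9615, -0.6538).

u_2 = (-2.3846, 2.9615, -0.6538)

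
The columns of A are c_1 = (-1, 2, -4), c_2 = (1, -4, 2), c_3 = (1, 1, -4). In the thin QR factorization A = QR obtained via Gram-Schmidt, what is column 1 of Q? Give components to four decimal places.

e_1 = (-0.2182, 0.4364, -0.8729)

e_1 = c_1/‖c_1‖ = (-1, 2, -4)/4.5826 = (-0.2182, 0.4364, -0.8729).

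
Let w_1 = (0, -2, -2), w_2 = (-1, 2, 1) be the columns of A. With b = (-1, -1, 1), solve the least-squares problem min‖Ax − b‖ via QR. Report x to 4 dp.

x = (0.0000, 0.0000)

w_1 = (0, -2, -2); ‖w_1‖ = 2.8284, so q_1 = (0.0000, -0.7071, -0.7071).
q_1·w_2 = 0.0000·(-1) + (-0.7071)·2 + (-0.7071)·1 = -2.1213.
u_2 = w_2 + 2.1213·q_1 = (-1.0000, 0.5000, -0.5000).
‖u_2‖ = 1.2247, so q_2 = (-0.8165, 0.4082, -0.4082).
Qᵀb = (0.0000, 0.0000).
Back-substitute: x_2 = 0.0000/1.2247 = 0.0000.
x_1 = (0.0000 + 2.1213·0.0000)/2.8284 = 0.0000.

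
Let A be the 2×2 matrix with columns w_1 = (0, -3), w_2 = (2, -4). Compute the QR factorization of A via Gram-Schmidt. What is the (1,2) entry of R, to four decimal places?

w_1 = (0, -3); ‖w_1‖ = 3.0000, so e_1 = (0.0000, -1.0000).
r_{12} = e_1·w_2 = 4.0000.

r_{12} = 4.0000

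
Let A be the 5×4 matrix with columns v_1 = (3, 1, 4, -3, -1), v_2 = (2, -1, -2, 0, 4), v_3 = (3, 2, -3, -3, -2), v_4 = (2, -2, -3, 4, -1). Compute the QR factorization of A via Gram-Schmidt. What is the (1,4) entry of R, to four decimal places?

e_1 = v_1/‖v_1‖ = (3, 1, 4, -3, -1)/6.0000 = (0.5000, 0.1667, 0.6667, -0.5000, -0.1667).
r_{14} = e_1·v_4 = -3.1667.

r_{14} = -3.1667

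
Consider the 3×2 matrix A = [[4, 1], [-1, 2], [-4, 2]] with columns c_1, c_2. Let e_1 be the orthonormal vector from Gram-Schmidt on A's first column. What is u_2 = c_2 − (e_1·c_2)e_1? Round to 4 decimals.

u_2 = (1.7273, 1.8182, 1.2727)

e_1 = c_1/‖c_1‖ = (4, -1, -4)/5.7446 = (0.6963, -0.1741, -0.6963).
r_{12} = e_1·c_2 = -1.0445.
u_2 = c_2 + 1.0445·e_1 = (1.7273, 1.8182, 1.2727).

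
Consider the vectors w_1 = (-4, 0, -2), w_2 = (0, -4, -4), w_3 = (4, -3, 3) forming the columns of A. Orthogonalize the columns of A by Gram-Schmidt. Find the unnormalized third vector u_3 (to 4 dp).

w_1 = (-4, 0, -2); ‖w_1‖ = 4.4721, so q_1 = (-0.8944, 0.0000, -0.4472).
q_1·w_2 = (-0.8944)·0 + 0.0000·(-4) + (-0.4472)·(-4) = 1.7889.
u_2 = w_2 − 1.7889·q_1 = (1.6000, -4.0000, -3.2000).
‖u_2‖ = 5.3666, so q_2 = (0.2981, -0.7454, -0.5963).
q_1·w_3 = (-0.8944)·4 + 0.0000·(-3) + (-0.4472)·3 = -4.9193; q_2·w_3 = 0.2981·4 + (-0.7454)·(-3) + (-0.5963)·3 = 1.6398.
u_3 = w_3 + 4.9193·q_1 − 1.6398·q_2 = (-0.8889, -1.7778, 1.7778).

u_3 = (-0.8889, -1.7778, 1.7778)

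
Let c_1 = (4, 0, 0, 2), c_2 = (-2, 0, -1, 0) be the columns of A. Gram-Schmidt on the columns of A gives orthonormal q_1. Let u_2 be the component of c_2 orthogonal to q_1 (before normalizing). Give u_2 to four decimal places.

c_1 = (4, 0, 0, 2); ‖c_1‖ = 4.4721, so q_1 = (0.8944, 0.0000, 0.0000, 0.4472).
q_1·c_2 = 0.8944·(-2) + 0.0000·0 + 0.0000·(-1) + 0.4472·0 = -1.7889.
u_2 = c_2 + 1.7889·q_1 = (-0.4000, 0.0000, -1.0000, 0.8000).

u_2 = (-0.4000, 0.0000, -1.0000, 0.8000)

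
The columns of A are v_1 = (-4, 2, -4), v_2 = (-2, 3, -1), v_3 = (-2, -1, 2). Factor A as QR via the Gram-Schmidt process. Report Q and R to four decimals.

q_1 = v_1/‖v_1‖ = (-4, 2, -4)/6.0000 = (-0.6667, 0.3333, -0.6667).
r_{12} = q_1·v_2 = 3.0000.
u_2 = v_2 − 3.0000·q_1 = (0.0000, 2.0000, 1.0000).
‖u_2‖ = 2.2361, so q_2 = (0.0000, 0.8944, 0.4472).
r_{13} = q_1·v_3 = -0.3333; r_{23} = q_2·v_3 = 0.0000.
u_3 = v_3 + 0.3333·q_1 − 0.0000·q_2 = (-2.2222, -0.8889, 1.7778).
‖u_3‖ = 2.9814, so q_3 = (-0.7454, -0.2981, 0.5963).

Q = [[-0.6667, 0.0000, -0.7454], [0.3333, 0.8944, -0.2981], [-0.6667, 0.4472, 0.5963]], R = [[6.0000, 3.0000, -0.3333], [0.0000, 2.2361, 0.0000], [0.0000, 0.0000, 2.9814]]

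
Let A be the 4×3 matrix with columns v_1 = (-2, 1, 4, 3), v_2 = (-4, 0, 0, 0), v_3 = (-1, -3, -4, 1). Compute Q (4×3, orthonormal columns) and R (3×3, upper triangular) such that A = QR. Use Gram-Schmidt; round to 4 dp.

Q = [[-0.3651, -0.9309, 0.0000], [0.1826, -0.0716, -0.5933], [0.7303, -0.2864, -0.3828], [0.5477, -0.2148, 0.7081]], R = [[5.4772, 1.4606, -2.5560], [0.0000, 3.7238, 2.0767], [0.0000, 0.0000, 4.0192]]

q_1 = v_1/‖v_1‖ = (-2, 1, 4, 3)/5.4772 = (-0.3651, 0.1826, 0.7303, 0.5477).
r_{12} = q_1·v_2 = 1.4606.
u_2 = v_2 − 1.4606·q_1 = (-3.4667, -0.2667, -1.0667, -0.8000).
‖u_2‖ = 3.7238, so q_2 = (-0.9309, -0.0716, -0.2864, -0.2148).
r_{13} = q_1·v_3 = -2.5560; r_{23} = q_2·v_3 = 2.0767.
u_3 = v_3 + 2.5560·q_1 − 2.0767·q_2 = (0.0000, -2.3846, -1.5385, 2.8462).
‖u_3‖ = 4.0192, so q_3 = (0.0000, -0.5933, -0.3828, 0.7081).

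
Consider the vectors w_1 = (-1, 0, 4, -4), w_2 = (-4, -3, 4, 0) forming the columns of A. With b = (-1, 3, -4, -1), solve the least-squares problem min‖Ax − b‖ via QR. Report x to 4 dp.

q_1 = w_1/‖w_1‖ = (-1, 0, 4, -4)/5.7446 = (-0.1741, 0.0000, 0.6963, -0.6963).
r_{12} = q_1·w_2 = 3.4816.
u_2 = w_2 − 3.4816·q_1 = (-3.3939, -3.0000, 1.5758, 2.4242).
‖u_2‖ = 5.3739, so q_2 = (-0.6316, -0.5583, 0.2932, 0.4511).
Qᵀb = (-1.9149, -2.6672).
Back-substitute: x_2 = -2.6672/5.3739 = -0.4963.
x_1 = (-1.9149 − 3.4816·(-0.4963))/5.7446 = -0.0325.

x = (-0.0325, -0.4963)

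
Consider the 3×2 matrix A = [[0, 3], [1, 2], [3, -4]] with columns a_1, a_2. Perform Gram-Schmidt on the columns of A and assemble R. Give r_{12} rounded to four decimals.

r_{12} = -3.1623

a_1 = (0, 1, 3); ‖a_1‖ = 3.1623, so e_1 = (0.0000, 0.3162, 0.9487).
r_{12} = e_1·a_2 = -3.1623.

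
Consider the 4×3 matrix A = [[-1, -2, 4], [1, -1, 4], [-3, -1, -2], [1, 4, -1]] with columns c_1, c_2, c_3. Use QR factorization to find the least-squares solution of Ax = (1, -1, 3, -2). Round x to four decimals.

x = (-0.8153, -0.3262, -0.1214)

c_1 = (-1, 1, -3, 1); ‖c_1‖ = 3.4641, so e_1 = (-0.2887, 0.2887, -0.8660, 0.2887).
e_1·c_2 = (-0.2887)·(-2) + 0.2887·(-1) + (-0.8660)·(-1) + 0.2887·4 = 2.3094.
u_2 = c_2 − 2.3094·e_1 = (-1.3333, -1.6667, 1.0000, 3.3333).
‖u_2‖ = 4.0825, so e_2 = (-0.3266, -0.4082, 0.2449, 0.8165).
e_1·c_3 = (-0.2887)·4 + 0.2887·4 + (-0.8660)·(-2) + 0.2887·(-1) = 1.4434; e_2·c_3 = (-0.3266)·4 + (-0.4082)·4 + 0.2449·(-2) + 0.8165·(-1) = -4.2458.
u_3 = c_3 − 1.4434·e_1 + 4.2458·e_2 = (3.0300, 1.8500, 0.2900, 2.0500).
‖u_3‖ = 4.1097, so e_3 = (0.7373, 0.4501, 0.0706, 0.4988).
Qᵀb = (-3.7528, -0.8165, -0.4988).
Back-substitute: x_3 = -0.4988/4.1097 = -0.1214.
x_2 = (-0.8165 + 4.2458·(-0.1214))/4.0825 = -0.3262.
x_1 = (-3.7528 − 2.3094·(-0.3262) − 1.4434·(-0.1214))/3.4641 = -0.8153.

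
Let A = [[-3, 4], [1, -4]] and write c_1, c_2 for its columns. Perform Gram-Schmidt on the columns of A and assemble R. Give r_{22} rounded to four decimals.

r_{22} = 2.5298

c_1 = (-3, 1); ‖c_1‖ = 3.1623, so q_1 = (-0.9487, 0.3162).
q_1·c_2 = (-0.9487)·4 + 0.3162·(-4) = -5.0596.
u_2 = c_2 + 5.0596·q_1 = (-0.8000, -2.4000).
r_{22} = ‖u_2‖ = 2.5298.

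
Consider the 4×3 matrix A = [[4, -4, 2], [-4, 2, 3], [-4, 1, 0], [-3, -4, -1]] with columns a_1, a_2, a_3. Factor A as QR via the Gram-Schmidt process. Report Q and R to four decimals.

Q = [[0.5298, -0.5046, 0.5963], [-0.5298, 0.1538, 0.7736], [-0.5298, -0.0215, -0.0171], [-0.3974, -0.8492, -0.2137]], R = [[7.5498, -2.1193, -0.1325], [0.0000, 5.7016, 0.3015], [0.0000, 0.0000, 3.7271]]

a_1 = (4, -4, -4, -3); ‖a_1‖ = 7.5498, so e_1 = (0.5298, -0.5298, -0.5298, -0.3974).
e_1·a_2 = 0.5298·(-4) + (-0.5298)·2 + (-0.5298)·1 + (-0.3974)·(-4) = -2.1193.
u_2 = a_2 + 2.1193·e_1 = (-2.8772, 0.8772, -0.1228, -4.8421).
‖u_2‖ = 5.7016, so e_2 = (-0.5046, 0.1538, -0.0215, -0.8492).
e_1·a_3 = 0.5298·2 + (-0.5298)·3 + (-0.5298)·0 + (-0.3974)·(-1) = -0.1325; e_2·a_3 = (-0.5046)·2 + 0.1538·3 + (-0.0215)·0 + (-0.8492)·(-1) = 0.3015.
u_3 = a_3 + 0.1325·e_1 − 0.3015·e_2 = (2.2223, 2.8834, -0.0637, -0.7965).
‖u_3‖ = 3.7271, so e_3 = (0.5963, 0.7736, -0.0171, -0.2137).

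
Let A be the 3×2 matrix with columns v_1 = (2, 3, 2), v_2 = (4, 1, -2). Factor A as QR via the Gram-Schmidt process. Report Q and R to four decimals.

Q = [[0.4851, 0.7463], [0.7276, -0.0553], [0.4851, -0.6633]], R = [[4.1231, 1.6977], [0.0000, 4.2565]]

v_1 = (2, 3, 2); ‖v_1‖ = 4.1231, so e_1 = (0.4851, 0.7276, 0.4851).
e_1·v_2 = 0.4851·4 + 0.7276·1 + 0.4851·(-2) = 1.6977.
u_2 = v_2 − 1.6977·e_1 = (3.1765, -0.2353, -2.8235).
‖u_2‖ = 4.2565, so e_2 = (0.7463, -0.0553, -0.6633).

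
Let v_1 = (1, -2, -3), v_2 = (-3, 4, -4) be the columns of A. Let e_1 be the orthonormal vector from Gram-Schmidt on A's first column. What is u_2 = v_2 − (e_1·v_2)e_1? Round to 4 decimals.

u_2 = (-3.0714, 4.1429, -3.7857)

v_1 = (1, -2, -3); ‖v_1‖ = 3.7417, so e_1 = (0.2673, -0.5345, -0.8018).
e_1·v_2 = 0.2673·(-3) + (-0.5345)·4 + (-0.8018)·(-4) = 0.2673.
u_2 = v_2 − 0.2673·e_1 = (-3.0714, 4.1429, -3.7857).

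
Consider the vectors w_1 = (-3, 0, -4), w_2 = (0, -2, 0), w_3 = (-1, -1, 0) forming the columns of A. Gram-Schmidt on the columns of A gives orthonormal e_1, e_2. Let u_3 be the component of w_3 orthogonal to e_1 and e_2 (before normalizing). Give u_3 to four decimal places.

w_1 = (-3, 0, -4); ‖w_1‖ = 5.0000, so e_1 = (-0.6000, 0.0000, -0.8000).
e_1·w_2 = (-0.6000)·0 + 0.0000·(-2) + (-0.8000)·0 = 0.0000.
u_2 = w_2 + 0.0000·e_1 = (0.0000, -2.0000, 0.0000).
‖u_2‖ = 2.0000, so e_2 = (0.0000, -1.0000, 0.0000).
e_1·w_3 = (-0.6000)·(-1) + 0.0000·(-1) + (-0.8000)·0 = 0.6000; e_2·w_3 = 0.0000·(-1) + (-1.0000)·(-1) + 0.0000·0 = 1.0000.
u_3 = w_3 − 0.6000·e_1 − 1.0000·e_2 = (-0.6400, 0.0000, 0.4800).

u_3 = (-0.6400, 0.0000, 0.4800)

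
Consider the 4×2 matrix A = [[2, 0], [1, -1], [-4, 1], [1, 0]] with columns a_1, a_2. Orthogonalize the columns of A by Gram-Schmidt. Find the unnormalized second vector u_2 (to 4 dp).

a_1 = (2, 1, -4, 1); ‖a_1‖ = 4.6904, so q_1 = (0.4264, 0.2132, -0.8528, 0.2132).
q_1·a_2 = 0.4264·0 + 0.2132·(-1) + (-0.8528)·1 + 0.2132·0 = -1.0660.
u_2 = a_2 + 1.0660·q_1 = (0.4545, -0.7727, 0.0909, 0.2273).

u_2 = (0.4545, -0.7727, 0.0909, 0.2273)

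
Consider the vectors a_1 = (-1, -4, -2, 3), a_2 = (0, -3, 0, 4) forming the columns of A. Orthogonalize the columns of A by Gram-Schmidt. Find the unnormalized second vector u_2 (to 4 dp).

u_2 = (0.8000, 0.2000, 1.6000, 1.6000)

q_1 = a_1/‖a_1‖ = (-1, -4, -2, 3)/5.4772 = (-0.1826, -0.7303, -0.3651, 0.5477).
r_{12} = q_1·a_2 = 4.3818.
u_2 = a_2 − 4.3818·q_1 = (0.8000, 0.2000, 1.6000, 1.6000).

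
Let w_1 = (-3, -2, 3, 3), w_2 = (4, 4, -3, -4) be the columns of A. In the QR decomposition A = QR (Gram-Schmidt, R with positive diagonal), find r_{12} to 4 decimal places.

e_1 = w_1/‖w_1‖ = (-3, -2, 3, 3)/5.5678 = (-0.5388, -0.3592, 0.5388, 0.5388).
r_{12} = e_1·w_2 = -7.3638.

r_{12} = -7.3638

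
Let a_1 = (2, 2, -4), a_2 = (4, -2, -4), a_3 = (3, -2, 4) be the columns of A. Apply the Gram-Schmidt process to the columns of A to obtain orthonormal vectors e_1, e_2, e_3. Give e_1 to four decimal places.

e_1 = (0.4082, 0.4082, -0.8165)

a_1 = (2, 2, -4); ‖a_1‖ = 4.8990, so e_1 = (0.4082, 0.4082, -0.8165).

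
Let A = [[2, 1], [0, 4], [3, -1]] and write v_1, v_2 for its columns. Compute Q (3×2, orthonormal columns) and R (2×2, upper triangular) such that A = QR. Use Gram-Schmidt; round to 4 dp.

v_1 = (2, 0, 3); ‖v_1‖ = 3.6056, so e_1 = (0.5547, 0.0000, 0.8321).
e_1·v_2 = 0.5547·1 + 0.0000·4 + 0.8321·(-1) = -0.2774.
u_2 = v_2 + 0.2774·e_1 = (1.1538, 4.0000, -0.7692).
‖u_2‖ = 4.2336, so e_2 = (0.2725, 0.9448, -0.1817).

Q = [[0.5547, 0.2725], [0.0000, 0.9448], [0.8321, -0.1817]], R = [[3.6056, -0.2774], [0.0000, 4.2336]]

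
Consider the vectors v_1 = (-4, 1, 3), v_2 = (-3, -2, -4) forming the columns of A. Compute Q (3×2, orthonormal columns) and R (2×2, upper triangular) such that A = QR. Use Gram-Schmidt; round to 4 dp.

v_1 = (-4, 1, 3); ‖v_1‖ = 5.0990, so e_1 = (-0.7845, 0.1961, 0.5883).
e_1·v_2 = (-0.7845)·(-3) + 0.1961·(-2) + 0.5883·(-4) = -0.3922.
u_2 = v_2 + 0.3922·e_1 = (-3.3077, -1.9231, -3.7692).
‖u_2‖ = 5.3709, so e_2 = (-0.6159, -0.3581, -0.7018).

Q = [[-0.7845, -0.6159], [0.1961, -0.3581], [0.5883, -0.7018]], R = [[5.0990, -0.3922], [0.0000, 5.3709]]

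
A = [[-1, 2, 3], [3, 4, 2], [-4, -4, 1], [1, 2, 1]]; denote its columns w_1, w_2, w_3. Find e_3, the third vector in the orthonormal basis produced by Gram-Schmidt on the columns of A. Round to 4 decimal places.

e_3 = (-0.2375, 0.7521, 0.6135, -0.0396)

w_1 = (-1, 3, -4, 1); ‖w_1‖ = 5.1962, so e_1 = (-0.1925, 0.5774, -0.7698, 0.1925).
e_1·w_2 = (-0.1925)·2 + 0.5774·4 + (-0.7698)·(-4) + 0.1925·2 = 5.3886.
u_2 = w_2 − 5.3886·e_1 = (3.0370, 0.8889, 0.1481, 0.9630).
‖u_2‖ = 3.3110, so e_2 = (0.9172, 0.2685, 0.0447, 0.2908).
e_1·w_3 = (-0.1925)·3 + 0.5774·2 + (-0.7698)·1 + 0.1925·1 = 0.0000; e_2·w_3 = 0.9172·3 + 0.2685·2 + 0.0447·1 + 0.2908·1 = 3.6242.
u_3 = w_3 + 0.0000·e_1 − 3.6242·e_2 = (-0.3243, 1.0270, 0.8378, -0.0541).
‖u_3‖ = 1.3656, so e_3 = (-0.2375, 0.7521, 0.6135, -0.0396).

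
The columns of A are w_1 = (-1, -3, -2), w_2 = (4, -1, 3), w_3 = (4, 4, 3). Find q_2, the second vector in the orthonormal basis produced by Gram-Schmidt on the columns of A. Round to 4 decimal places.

q_1 = w_1/‖w_1‖ = (-1, -3, -2)/3.7417 = (-0.2673, -0.8018, -0.5345).
r_{12} = q_1·w_2 = -1.8708.
u_2 = w_2 + 1.8708·q_1 = (3.5000, -2.5000, 2.0000).
‖u_2‖ = 4.7434, so q_2 = (0.7379, -0.5270, 0.4216).

q_2 = (0.7379, -0.5270, 0.4216)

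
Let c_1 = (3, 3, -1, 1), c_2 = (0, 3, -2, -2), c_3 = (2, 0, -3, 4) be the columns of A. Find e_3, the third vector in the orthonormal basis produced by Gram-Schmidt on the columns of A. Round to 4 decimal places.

c_1 = (3, 3, -1, 1); ‖c_1‖ = 4.4721, so e_1 = (0.6708, 0.6708, -0.2236, 0.2236).
e_1·c_2 = 0.6708·0 + 0.6708·3 + (-0.2236)·(-2) + 0.2236·(-2) = 2.0125.
u_2 = c_2 − 2.0125·e_1 = (-1.3500, 1.6500, -1.5500, -2.4500).
‖u_2‖ = 3.5986, so e_2 = (-0.3751, 0.4585, -0.4307, -0.6808).
e_1·c_3 = 0.6708·2 + 0.6708·0 + (-0.2236)·(-3) + 0.2236·4 = 2.9069; e_2·c_3 = (-0.3751)·2 + 0.4585·0 + (-0.4307)·(-3) + (-0.6808)·4 = -2.1814.
u_3 = c_3 − 2.9069·e_1 + 2.1814·e_2 = (-0.7683, -0.9498, -3.2896, 1.8649).
‖u_3‖ = 3.9739, so e_3 = (-0.1933, -0.2390, -0.8278, 0.4693).

e_3 = (-0.1933, -0.2390, -0.8278, 0.4693)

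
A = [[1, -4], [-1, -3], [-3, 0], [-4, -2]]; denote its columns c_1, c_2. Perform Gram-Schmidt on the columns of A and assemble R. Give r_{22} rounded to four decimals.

r_{22} = 5.2139

c_1 = (1, -1, -3, -4); ‖c_1‖ = 5.1962, so e_1 = (0.1925, -0.1925, -0.5774, -0.7698).
e_1·c_2 = 0.1925·(-4) + (-0.1925)·(-3) + (-0.5774)·0 + (-0.7698)·(-2) = 1.3472.
u_2 = c_2 − 1.3472·e_1 = (-4.2593, -2.7407, 0.7778, -0.9630).
r_{22} = ‖u_2‖ = 5.2139.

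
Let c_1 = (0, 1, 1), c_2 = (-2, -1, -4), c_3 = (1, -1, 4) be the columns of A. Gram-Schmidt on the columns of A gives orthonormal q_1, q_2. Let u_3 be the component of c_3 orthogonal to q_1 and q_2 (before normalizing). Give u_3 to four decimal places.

u_3 = (-1.2353, -0.8235, 0.8235)

c_1 = (0, 1, 1); ‖c_1‖ = 1.4142, so q_1 = (0.0000, 0.7071, 0.7071).
q_1·c_2 = 0.0000·(-2) + 0.7071·(-1) + 0.7071·(-4) = -3.5355.
u_2 = c_2 + 3.5355·q_1 = (-2.0000, 1.5000, -1.5000).
‖u_2‖ = 2.9155, so q_2 = (-0.6860, 0.5145, -0.5145).
q_1·c_3 = 0.0000·1 + 0.7071·(-1) + 0.7071·4 = 2.1213; q_2·c_3 = (-0.6860)·1 + 0.5145·(-1) + (-0.5145)·4 = -3.2585.
u_3 = c_3 − 2.1213·q_1 + 3.2585·q_2 = (-1.2353, -0.8235, 0.8235).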